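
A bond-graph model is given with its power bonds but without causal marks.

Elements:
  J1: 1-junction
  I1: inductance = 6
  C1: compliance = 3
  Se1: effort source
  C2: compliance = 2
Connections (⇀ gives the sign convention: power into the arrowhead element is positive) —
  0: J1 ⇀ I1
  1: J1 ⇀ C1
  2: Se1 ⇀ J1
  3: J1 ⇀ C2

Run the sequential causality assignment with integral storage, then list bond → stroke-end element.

bond 0 →I1
bond 1 →J1
bond 2 →J1
bond 3 →J1

b2 stroke→J1  (Se1: effort source, stroke at far end)
b0 stroke→I1  (I1 integral (f out))
b1 stroke→J1  (common-f at J1 fixed by 0)
b3 stroke→J1  (common-f at J1 fixed by 0)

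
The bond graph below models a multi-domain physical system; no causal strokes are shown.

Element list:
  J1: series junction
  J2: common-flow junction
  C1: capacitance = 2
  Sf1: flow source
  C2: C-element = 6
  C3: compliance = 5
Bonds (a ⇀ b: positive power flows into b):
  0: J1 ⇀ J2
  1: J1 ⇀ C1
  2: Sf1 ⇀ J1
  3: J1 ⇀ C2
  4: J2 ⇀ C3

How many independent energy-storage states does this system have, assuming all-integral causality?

b2 |Sf1  (Sf1 fixes flow; stroke at Sf1)
b0 |J1  (J1 flow already set via bond 2)
b1 |J1  (J1: bond 2 brought flow, rest push out)
b3 |J1  (J1 flow already set via bond 2)
b4 |J2  (J2 flow already set via bond 0)

3  (C1, C2, C3 all integral)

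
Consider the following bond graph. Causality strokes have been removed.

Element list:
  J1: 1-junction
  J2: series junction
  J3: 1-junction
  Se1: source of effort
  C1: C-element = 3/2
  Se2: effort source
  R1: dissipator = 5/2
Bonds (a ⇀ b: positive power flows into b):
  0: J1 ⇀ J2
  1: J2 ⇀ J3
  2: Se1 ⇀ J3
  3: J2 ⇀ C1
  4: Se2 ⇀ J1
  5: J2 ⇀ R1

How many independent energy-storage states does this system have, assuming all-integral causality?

β2 →J3  (source Se1 imposes e)
β4 →J1  (Se2 fixes effort; stroke away)
β0 →J2  (J1: last free bond brings flow in)
β1 →J2  (J3 needs exactly one f-in)
β3 →J2  (C1 integral (e out))
β5 →R1  (J2 needs exactly one f-in)

1  (C1 all integral)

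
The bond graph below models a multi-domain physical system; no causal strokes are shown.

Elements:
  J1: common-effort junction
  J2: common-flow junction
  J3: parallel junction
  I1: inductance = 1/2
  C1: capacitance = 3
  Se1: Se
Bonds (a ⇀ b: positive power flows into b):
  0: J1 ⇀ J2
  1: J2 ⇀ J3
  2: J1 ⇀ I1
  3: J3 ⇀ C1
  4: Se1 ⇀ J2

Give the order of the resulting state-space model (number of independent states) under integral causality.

2  (C1, I1 all integral)

β4 stroke→J2  (Se1 (Se) sets effort on bond)
β2 stroke→I1  (I1: I, integral causality)
β0 stroke→J1  (only one effort-in slot at J1)
β1 stroke→J2  (J2 flow already set via bond 0)
β3 stroke→J3  (closing 0-jn rule on J3)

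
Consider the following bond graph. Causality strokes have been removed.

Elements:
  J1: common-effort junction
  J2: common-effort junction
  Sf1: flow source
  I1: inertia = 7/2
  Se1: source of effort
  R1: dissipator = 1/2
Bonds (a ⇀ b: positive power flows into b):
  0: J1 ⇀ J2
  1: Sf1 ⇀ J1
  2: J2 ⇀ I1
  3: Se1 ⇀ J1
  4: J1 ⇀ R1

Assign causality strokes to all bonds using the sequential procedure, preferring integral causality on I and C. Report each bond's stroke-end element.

bond 0 stroke→J2
bond 1 stroke→Sf1
bond 2 stroke→I1
bond 3 stroke→J1
bond 4 stroke→R1

β1 stroke at Sf1  (Sf1 fixes flow; stroke at Sf1)
β3 stroke at J1  (Se1: effort source, stroke at far end)
β0 stroke at J2  (J1 effort already set via bond 3)
β4 stroke at R1  (J1 effort already set via bond 3)
β2 stroke at I1  (J2 effort already set via bond 0)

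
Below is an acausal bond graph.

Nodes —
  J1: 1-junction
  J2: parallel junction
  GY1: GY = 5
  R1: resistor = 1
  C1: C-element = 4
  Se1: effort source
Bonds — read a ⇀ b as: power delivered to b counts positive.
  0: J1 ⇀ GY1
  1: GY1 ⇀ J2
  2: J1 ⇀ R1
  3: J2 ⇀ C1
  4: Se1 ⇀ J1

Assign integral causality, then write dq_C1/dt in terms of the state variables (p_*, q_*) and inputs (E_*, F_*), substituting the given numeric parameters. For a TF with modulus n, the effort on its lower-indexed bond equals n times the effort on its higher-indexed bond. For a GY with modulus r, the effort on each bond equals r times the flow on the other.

dq_C1/dt = E_Se1/5 - q_C1/100

#4 |J1  (source Se1 imposes e)
#3 |J2  (prefer integral on C1)
#1 |GY1  (common-e at J2 fixed by 3)
#0 |GY1  (GY1 both-in/both-out from 1)
#2 |J1  (J1: bond 0 brought flow, rest push out)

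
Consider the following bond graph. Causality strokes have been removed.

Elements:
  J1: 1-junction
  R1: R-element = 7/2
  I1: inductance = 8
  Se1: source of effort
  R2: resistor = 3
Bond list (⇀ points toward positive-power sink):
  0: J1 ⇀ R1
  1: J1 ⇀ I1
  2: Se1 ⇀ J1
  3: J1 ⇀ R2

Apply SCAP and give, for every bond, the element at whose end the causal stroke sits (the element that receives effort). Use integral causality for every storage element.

β0 stroke at J1
β1 stroke at I1
β2 stroke at J1
β3 stroke at J1

bond 2 |J1  (Se1 (Se) sets effort on bond)
bond 1 |I1  (prefer integral on I1)
bond 0 |J1  (common-f at J1 fixed by 1)
bond 3 |J1  (common-f at J1 fixed by 1)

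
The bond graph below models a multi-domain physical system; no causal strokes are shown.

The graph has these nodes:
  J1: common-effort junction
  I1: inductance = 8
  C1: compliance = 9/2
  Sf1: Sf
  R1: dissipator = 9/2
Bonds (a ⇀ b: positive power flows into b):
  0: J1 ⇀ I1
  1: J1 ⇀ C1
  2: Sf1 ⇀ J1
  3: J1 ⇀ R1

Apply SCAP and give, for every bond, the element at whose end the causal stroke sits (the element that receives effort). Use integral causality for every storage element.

β2 →Sf1  (source Sf1 imposes f)
β0 →I1  (prefer integral on I1)
β1 →J1  (C1 integral (e out))
β3 →R1  (J1 effort already set via bond 1)

β0 stroke at I1
β1 stroke at J1
β2 stroke at Sf1
β3 stroke at R1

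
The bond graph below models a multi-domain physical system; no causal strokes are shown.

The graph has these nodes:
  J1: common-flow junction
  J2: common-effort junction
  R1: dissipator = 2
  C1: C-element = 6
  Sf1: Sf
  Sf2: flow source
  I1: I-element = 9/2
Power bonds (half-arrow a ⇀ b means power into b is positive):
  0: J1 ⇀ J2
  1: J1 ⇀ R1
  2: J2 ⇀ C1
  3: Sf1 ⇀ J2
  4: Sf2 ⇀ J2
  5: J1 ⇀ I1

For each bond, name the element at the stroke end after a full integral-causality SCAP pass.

#3 stroke at Sf1  (Sf1 (Sf) sets flow on bond)
#4 stroke at Sf2  (Sf2 (Sf) sets flow on bond)
#2 stroke at J2  (prefer integral on C1)
#0 stroke at J1  (J2: bond 2 brought effort, rest push out)
#5 stroke at I1  (I1: I, integral causality)
#1 stroke at J1  (J1: bond 5 brought flow, rest push out)

bond 0 |J1
bond 1 |J1
bond 2 |J2
bond 3 |Sf1
bond 4 |Sf2
bond 5 |I1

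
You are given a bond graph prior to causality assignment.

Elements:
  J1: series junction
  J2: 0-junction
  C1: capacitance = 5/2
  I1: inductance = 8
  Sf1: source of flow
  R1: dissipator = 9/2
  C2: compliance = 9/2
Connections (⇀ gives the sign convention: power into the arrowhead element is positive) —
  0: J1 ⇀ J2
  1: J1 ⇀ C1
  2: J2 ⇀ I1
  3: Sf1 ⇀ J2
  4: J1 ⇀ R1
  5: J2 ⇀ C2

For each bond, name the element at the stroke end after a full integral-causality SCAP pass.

b0 stroke→J1
b1 stroke→J1
b2 stroke→I1
b3 stroke→Sf1
b4 stroke→R1
b5 stroke→J2

bond 3 →Sf1  (source Sf1 imposes f)
bond 1 →J1  (C1: C, integral causality)
bond 2 →I1  (I1 outputs flow p/I1)
bond 5 →J2  (prefer integral on C2)
bond 0 →J1  (0-jn J2 has e-setter on 5)
bond 4 →R1  (J1 needs exactly one f-in)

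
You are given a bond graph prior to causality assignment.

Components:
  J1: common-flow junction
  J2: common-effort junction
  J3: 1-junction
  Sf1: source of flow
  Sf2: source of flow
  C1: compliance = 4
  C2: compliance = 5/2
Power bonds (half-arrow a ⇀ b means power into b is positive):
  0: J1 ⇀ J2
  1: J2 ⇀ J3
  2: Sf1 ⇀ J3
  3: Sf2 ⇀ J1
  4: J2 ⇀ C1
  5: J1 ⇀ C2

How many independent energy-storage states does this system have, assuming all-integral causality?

2  (C1, C2 all integral)

β2 stroke→Sf1  (Sf1: flow source, stroke at near end)
β3 stroke→Sf2  (Sf2 (Sf) sets flow on bond)
β0 stroke→J1  (common-f at J1 fixed by 3)
β5 stroke→J1  (J1 flow already set via bond 3)
β1 stroke→J3  (1-jn J3 has f-setter on 2)
β4 stroke→J2  (closing 0-jn rule on J2)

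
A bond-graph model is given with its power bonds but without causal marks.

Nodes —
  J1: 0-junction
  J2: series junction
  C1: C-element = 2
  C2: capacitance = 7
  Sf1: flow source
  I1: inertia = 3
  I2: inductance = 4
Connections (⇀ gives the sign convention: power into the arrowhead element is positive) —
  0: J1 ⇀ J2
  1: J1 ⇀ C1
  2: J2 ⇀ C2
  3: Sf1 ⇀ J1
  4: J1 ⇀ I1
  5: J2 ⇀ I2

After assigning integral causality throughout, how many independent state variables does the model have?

4  (C1, C2, I1, I2 all integral)

b3 →Sf1  (Sf1 fixes flow; stroke at Sf1)
b1 →J1  (C1 outputs effort q/C1)
b0 →J2  (0-jn J1 has e-setter on 1)
b4 →I1  (J1: bond 1 brought effort, rest push out)
b2 →J2  (C2: C, integral causality)
b5 →I2  (J2: last free bond brings flow in)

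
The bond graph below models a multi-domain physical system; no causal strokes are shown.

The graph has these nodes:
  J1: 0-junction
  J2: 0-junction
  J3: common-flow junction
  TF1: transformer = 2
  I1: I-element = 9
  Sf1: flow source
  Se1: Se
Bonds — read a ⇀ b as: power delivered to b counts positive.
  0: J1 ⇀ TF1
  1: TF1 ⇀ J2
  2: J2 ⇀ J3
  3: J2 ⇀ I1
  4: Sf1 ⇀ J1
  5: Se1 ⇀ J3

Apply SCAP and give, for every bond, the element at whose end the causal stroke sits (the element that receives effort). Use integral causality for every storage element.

b0 stroke→J1
b1 stroke→TF1
b2 stroke→J2
b3 stroke→I1
b4 stroke→Sf1
b5 stroke→J3

β4 |Sf1  (Sf1: flow source, stroke at near end)
β5 |J3  (Se1: effort source, stroke at far end)
β0 |J1  (closing 0-jn rule on J1)
β2 |J2  (J3 needs exactly one f-in)
β1 |TF1  (TF1 one-in-one-out from 0)
β3 |I1  (0-jn J2 has e-setter on 2)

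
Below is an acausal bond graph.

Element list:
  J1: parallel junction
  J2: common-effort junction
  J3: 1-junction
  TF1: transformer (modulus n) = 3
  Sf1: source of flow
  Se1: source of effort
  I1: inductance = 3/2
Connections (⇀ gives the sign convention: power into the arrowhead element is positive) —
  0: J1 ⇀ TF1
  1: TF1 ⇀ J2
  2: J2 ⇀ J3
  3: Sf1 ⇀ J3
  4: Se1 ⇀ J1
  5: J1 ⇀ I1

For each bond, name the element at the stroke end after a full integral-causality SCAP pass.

#3 →Sf1  (Sf1 (Sf) sets flow on bond)
#4 →J1  (Se1 (Se) sets effort on bond)
#0 →TF1  (J1: bond 4 brought effort, rest push out)
#5 →I1  (0-jn J1 has e-setter on 4)
#2 →J3  (1-jn J3 has f-setter on 3)
#1 →J2  (TF1: transformer flips bond 0)

bond 0 →TF1
bond 1 →J2
bond 2 →J3
bond 3 →Sf1
bond 4 →J1
bond 5 →I1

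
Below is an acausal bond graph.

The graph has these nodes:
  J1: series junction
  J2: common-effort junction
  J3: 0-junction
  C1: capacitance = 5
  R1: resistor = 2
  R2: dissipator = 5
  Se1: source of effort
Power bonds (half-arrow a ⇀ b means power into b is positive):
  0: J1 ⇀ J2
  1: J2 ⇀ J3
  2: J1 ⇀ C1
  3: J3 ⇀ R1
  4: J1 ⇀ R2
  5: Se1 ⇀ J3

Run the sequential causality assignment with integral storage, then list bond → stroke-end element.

#5 stroke→J3  (Se1: effort source, stroke at far end)
#1 stroke→J2  (common-e at J3 fixed by 5)
#3 stroke→R1  (common-e at J3 fixed by 5)
#0 stroke→J1  (J2: bond 1 brought effort, rest push out)
#2 stroke→J1  (C1 outputs effort q/C1)
#4 stroke→R2  (J1: last free bond brings flow in)

#0 stroke at J1
#1 stroke at J2
#2 stroke at J1
#3 stroke at R1
#4 stroke at R2
#5 stroke at J3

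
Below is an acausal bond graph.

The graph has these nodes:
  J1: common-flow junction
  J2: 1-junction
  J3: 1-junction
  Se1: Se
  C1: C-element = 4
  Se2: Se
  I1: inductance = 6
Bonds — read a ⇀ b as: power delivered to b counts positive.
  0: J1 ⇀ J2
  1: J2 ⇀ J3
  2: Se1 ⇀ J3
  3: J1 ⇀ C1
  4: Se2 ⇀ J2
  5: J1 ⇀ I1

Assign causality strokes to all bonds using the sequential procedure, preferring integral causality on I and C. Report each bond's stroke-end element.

b2 |J3  (Se1 fixes effort; stroke away)
b4 |J2  (Se2: effort source, stroke at far end)
b1 |J2  (J3: last free bond brings flow in)
b0 |J1  (closing 1-jn rule on J2)
b3 |J1  (C1 outputs effort q/C1)
b5 |I1  (closing 1-jn rule on J1)

#0 |J1
#1 |J2
#2 |J3
#3 |J1
#4 |J2
#5 |I1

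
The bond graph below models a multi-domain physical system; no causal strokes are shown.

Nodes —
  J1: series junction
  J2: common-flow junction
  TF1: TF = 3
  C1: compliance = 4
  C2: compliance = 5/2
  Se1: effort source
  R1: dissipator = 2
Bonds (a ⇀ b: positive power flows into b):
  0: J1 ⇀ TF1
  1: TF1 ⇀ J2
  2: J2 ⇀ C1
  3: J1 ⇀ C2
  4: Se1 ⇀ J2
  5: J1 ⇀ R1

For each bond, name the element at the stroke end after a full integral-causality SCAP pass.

#4 |J2  (Se1: effort source, stroke at far end)
#2 |J2  (prefer integral on C1)
#1 |TF1  (closing 1-jn rule on J2)
#0 |J1  (TF TF1: opposite of bond 1)
#3 |J1  (C2 outputs effort q/C2)
#5 |R1  (J1: last free bond brings flow in)

b0 →J1
b1 →TF1
b2 →J2
b3 →J1
b4 →J2
b5 →R1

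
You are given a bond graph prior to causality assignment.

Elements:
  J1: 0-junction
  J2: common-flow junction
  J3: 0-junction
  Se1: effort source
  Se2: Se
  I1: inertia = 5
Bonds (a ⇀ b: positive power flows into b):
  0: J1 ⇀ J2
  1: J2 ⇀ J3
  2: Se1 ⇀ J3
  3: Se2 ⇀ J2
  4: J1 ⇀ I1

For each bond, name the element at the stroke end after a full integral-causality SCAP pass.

bond 2 stroke at J3  (Se1: effort source, stroke at far end)
bond 3 stroke at J2  (Se2 fixes effort; stroke away)
bond 1 stroke at J2  (J3: bond 2 brought effort, rest push out)
bond 0 stroke at J1  (J2 needs exactly one f-in)
bond 4 stroke at I1  (J1 effort already set via bond 0)

β0 stroke at J1
β1 stroke at J2
β2 stroke at J3
β3 stroke at J2
β4 stroke at I1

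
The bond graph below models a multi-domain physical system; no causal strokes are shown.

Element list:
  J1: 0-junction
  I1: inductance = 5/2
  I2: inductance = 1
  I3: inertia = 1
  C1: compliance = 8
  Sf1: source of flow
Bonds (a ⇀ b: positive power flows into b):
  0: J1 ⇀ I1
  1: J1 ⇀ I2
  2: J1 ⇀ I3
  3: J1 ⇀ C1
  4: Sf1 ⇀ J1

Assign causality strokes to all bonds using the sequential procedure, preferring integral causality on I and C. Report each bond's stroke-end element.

bond 0 stroke at I1
bond 1 stroke at I2
bond 2 stroke at I3
bond 3 stroke at J1
bond 4 stroke at Sf1

β4 →Sf1  (source Sf1 imposes f)
β0 →I1  (I1 outputs flow p/I1)
β1 →I2  (prefer integral on I2)
β2 →I3  (I3 integral (f out))
β3 →J1  (closing 0-jn rule on J1)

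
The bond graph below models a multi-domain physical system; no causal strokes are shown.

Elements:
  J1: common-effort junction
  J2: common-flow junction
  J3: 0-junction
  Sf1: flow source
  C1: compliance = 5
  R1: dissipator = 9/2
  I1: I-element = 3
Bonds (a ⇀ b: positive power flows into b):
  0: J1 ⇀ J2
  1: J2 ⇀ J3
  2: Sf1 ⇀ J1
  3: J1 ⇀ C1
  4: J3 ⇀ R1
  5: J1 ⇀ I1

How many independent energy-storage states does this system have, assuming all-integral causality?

2  (C1, I1 all integral)

b2 →Sf1  (Sf1 fixes flow; stroke at Sf1)
b3 →J1  (C1 integral (e out))
b0 →J2  (common-e at J1 fixed by 3)
b5 →I1  (common-e at J1 fixed by 3)
b1 →J3  (only one flow-in slot at J2)
b4 →R1  (J3: bond 1 brought effort, rest push out)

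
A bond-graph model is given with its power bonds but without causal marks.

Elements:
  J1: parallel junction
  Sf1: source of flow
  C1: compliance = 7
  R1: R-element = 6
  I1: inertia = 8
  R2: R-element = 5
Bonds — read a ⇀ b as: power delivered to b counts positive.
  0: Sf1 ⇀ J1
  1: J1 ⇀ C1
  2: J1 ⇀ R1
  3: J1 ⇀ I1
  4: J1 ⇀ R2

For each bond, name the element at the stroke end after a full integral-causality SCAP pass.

β0 |Sf1  (Sf1 (Sf) sets flow on bond)
β1 |J1  (C1: C, integral causality)
β2 |R1  (J1 effort already set via bond 1)
β3 |I1  (J1 effort already set via bond 1)
β4 |R2  (J1 effort already set via bond 1)

β0 stroke→Sf1
β1 stroke→J1
β2 stroke→R1
β3 stroke→I1
β4 stroke→R2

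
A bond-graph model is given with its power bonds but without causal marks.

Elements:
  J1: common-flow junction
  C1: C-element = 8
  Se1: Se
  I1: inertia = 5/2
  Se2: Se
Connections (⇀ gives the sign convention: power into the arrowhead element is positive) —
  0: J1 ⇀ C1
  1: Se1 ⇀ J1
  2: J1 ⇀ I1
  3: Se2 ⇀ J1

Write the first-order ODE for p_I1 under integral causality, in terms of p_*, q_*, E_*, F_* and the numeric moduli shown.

#1 |J1  (Se1 (Se) sets effort on bond)
#3 |J1  (Se2 (Se) sets effort on bond)
#0 |J1  (C1 outputs effort q/C1)
#2 |I1  (J1 needs exactly one f-in)

dp_I1/dt = E_Se1 + E_Se2 - q_C1/8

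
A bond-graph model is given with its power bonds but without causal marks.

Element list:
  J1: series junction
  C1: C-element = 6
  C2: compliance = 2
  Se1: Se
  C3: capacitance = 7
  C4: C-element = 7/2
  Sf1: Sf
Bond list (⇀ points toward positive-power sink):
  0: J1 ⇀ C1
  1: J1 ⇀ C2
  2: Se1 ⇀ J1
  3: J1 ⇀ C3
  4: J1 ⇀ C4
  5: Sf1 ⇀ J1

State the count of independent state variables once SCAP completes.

4  (C1, C2, C3, C4 all integral)

bond 2 |J1  (Se1 (Se) sets effort on bond)
bond 5 |Sf1  (Sf1 (Sf) sets flow on bond)
bond 0 |J1  (common-f at J1 fixed by 5)
bond 1 |J1  (1-jn J1 has f-setter on 5)
bond 3 |J1  (J1: bond 5 brought flow, rest push out)
bond 4 |J1  (J1: bond 5 brought flow, rest push out)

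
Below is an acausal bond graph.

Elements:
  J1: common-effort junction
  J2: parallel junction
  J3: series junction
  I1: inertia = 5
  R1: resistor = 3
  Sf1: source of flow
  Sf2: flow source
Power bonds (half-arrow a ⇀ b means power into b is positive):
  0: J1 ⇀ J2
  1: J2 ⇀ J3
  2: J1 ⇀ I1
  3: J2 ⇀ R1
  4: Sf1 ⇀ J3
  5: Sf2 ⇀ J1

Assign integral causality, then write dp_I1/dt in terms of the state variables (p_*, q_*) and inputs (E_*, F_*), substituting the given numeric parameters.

bond 4 |Sf1  (source Sf1 imposes f)
bond 5 |Sf2  (Sf2 fixes flow; stroke at Sf2)
bond 1 |J3  (J3 flow already set via bond 4)
bond 2 |I1  (I1: I, integral causality)
bond 0 |J1  (J1: last free bond brings effort in)
bond 3 |J2  (J2: last free bond brings effort in)

dp_I1/dt = -3*F_Sf1 + 3*F_Sf2 - 3*p_I1/5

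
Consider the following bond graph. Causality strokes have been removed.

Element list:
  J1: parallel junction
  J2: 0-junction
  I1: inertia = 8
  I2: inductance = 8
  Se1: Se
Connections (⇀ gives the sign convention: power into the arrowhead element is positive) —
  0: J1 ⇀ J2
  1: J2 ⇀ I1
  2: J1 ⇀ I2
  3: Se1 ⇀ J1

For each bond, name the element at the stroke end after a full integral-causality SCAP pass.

β0 stroke→J2
β1 stroke→I1
β2 stroke→I2
β3 stroke→J1

β3 stroke→J1  (Se1 fixes effort; stroke away)
β0 stroke→J2  (0-jn J1 has e-setter on 3)
β2 stroke→I2  (J1 effort already set via bond 3)
β1 stroke→I1  (J2: bond 0 brought effort, rest push out)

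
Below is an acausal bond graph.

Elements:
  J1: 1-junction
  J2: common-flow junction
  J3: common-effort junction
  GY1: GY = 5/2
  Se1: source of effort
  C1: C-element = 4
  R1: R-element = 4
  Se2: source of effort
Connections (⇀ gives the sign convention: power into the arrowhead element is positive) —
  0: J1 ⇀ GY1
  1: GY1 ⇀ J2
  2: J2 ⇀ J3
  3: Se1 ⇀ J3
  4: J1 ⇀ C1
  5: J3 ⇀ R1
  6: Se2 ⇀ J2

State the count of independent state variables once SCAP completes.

b3 stroke at J3  (source Se1 imposes e)
b6 stroke at J2  (Se2 fixes effort; stroke away)
b2 stroke at J2  (J3 effort already set via bond 3)
b5 stroke at R1  (common-e at J3 fixed by 3)
b1 stroke at GY1  (only one flow-in slot at J2)
b0 stroke at GY1  (GY1: gyrator matches bond 1)
b4 stroke at J1  (J1 flow already set via bond 0)

1  (C1 all integral)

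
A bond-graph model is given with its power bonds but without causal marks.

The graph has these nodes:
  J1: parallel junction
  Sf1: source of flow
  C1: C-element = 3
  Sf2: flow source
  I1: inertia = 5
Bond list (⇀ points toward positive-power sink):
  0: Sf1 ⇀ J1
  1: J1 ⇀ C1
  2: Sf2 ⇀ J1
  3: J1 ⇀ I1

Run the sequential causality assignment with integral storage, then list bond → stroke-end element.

#0 →Sf1
#1 →J1
#2 →Sf2
#3 →I1

b0 →Sf1  (Sf1 fixes flow; stroke at Sf1)
b2 →Sf2  (source Sf2 imposes f)
b1 →J1  (C1: C, integral causality)
b3 →I1  (J1: bond 1 brought effort, rest push out)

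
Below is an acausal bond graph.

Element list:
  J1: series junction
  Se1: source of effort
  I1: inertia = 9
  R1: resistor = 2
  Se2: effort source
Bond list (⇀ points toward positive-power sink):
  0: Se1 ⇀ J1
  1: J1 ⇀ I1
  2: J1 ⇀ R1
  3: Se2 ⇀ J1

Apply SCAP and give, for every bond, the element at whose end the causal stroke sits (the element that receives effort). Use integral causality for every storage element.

bond 0 stroke at J1  (Se1 (Se) sets effort on bond)
bond 3 stroke at J1  (Se2: effort source, stroke at far end)
bond 1 stroke at I1  (I1: I, integral causality)
bond 2 stroke at J1  (J1: bond 1 brought flow, rest push out)

β0 stroke→J1
β1 stroke→I1
β2 stroke→J1
β3 stroke→J1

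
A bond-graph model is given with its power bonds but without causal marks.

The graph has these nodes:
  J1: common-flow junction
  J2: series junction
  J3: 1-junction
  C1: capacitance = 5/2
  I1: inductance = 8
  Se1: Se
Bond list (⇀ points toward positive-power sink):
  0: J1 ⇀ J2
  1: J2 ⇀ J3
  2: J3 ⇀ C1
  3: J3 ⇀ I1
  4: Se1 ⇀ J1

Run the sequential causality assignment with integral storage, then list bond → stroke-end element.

bond 0 stroke→J2
bond 1 stroke→J3
bond 2 stroke→J3
bond 3 stroke→I1
bond 4 stroke→J1

#4 |J1  (source Se1 imposes e)
#0 |J2  (J1 needs exactly one f-in)
#1 |J3  (closing 1-jn rule on J2)
#2 |J3  (C1 outputs effort q/C1)
#3 |I1  (J3: last free bond brings flow in)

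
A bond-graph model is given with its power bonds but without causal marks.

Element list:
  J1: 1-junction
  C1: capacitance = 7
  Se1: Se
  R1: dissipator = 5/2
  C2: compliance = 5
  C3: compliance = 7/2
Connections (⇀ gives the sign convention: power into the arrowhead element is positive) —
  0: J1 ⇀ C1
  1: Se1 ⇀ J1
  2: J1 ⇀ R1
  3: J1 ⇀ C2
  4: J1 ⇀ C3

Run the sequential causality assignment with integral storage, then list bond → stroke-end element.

β1 |J1  (Se1 (Se) sets effort on bond)
β0 |J1  (C1: C, integral causality)
β3 |J1  (C2 outputs effort q/C2)
β4 |J1  (C3 integral (e out))
β2 |R1  (J1: last free bond brings flow in)

#0 stroke→J1
#1 stroke→J1
#2 stroke→R1
#3 stroke→J1
#4 stroke→J1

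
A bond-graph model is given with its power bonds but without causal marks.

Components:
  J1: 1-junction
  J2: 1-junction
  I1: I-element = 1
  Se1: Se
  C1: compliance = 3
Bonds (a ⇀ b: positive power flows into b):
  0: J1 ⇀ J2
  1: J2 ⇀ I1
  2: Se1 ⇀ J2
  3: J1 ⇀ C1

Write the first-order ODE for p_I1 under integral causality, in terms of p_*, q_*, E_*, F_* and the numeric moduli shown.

#2 stroke at J2  (source Se1 imposes e)
#1 stroke at I1  (I1 integral (f out))
#0 stroke at J2  (J2: bond 1 brought flow, rest push out)
#3 stroke at J1  (common-f at J1 fixed by 0)

dp_I1/dt = E_Se1 - q_C1/3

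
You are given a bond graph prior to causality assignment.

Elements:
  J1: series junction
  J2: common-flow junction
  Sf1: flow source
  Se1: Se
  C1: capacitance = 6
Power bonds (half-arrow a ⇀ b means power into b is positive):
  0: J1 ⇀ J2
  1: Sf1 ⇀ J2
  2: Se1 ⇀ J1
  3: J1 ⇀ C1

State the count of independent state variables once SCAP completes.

bond 1 stroke at Sf1  (Sf1 (Sf) sets flow on bond)
bond 2 stroke at J1  (Se1 (Se) sets effort on bond)
bond 0 stroke at J2  (common-f at J2 fixed by 1)
bond 3 stroke at J1  (common-f at J1 fixed by 0)

1  (C1 all integral)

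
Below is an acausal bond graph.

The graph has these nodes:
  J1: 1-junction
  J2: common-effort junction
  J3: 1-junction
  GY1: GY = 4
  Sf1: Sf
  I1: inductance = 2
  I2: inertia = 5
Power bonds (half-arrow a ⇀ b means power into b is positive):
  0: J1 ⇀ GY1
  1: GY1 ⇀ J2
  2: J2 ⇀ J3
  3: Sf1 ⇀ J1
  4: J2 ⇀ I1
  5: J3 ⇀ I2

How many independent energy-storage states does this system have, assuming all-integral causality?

2  (I1, I2 all integral)

bond 3 |Sf1  (Sf1 fixes flow; stroke at Sf1)
bond 0 |J1  (1-jn J1 has f-setter on 3)
bond 1 |J2  (GY1: gyrator matches bond 0)
bond 2 |J3  (common-e at J2 fixed by 1)
bond 4 |I1  (common-e at J2 fixed by 1)
bond 5 |I2  (closing 1-jn rule on J3)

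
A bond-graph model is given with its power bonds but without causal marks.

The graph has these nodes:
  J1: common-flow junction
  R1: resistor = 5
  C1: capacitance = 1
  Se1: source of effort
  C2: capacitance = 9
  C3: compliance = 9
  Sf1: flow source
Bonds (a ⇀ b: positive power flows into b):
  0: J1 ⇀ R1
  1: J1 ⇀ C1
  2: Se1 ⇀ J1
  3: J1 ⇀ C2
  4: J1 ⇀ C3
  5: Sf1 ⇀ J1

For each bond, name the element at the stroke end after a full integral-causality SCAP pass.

β0 →J1
β1 →J1
β2 →J1
β3 →J1
β4 →J1
β5 →Sf1

#2 stroke→J1  (Se1 (Se) sets effort on bond)
#5 stroke→Sf1  (Sf1 fixes flow; stroke at Sf1)
#0 stroke→J1  (common-f at J1 fixed by 5)
#1 stroke→J1  (common-f at J1 fixed by 5)
#3 stroke→J1  (J1 flow already set via bond 5)
#4 stroke→J1  (1-jn J1 has f-setter on 5)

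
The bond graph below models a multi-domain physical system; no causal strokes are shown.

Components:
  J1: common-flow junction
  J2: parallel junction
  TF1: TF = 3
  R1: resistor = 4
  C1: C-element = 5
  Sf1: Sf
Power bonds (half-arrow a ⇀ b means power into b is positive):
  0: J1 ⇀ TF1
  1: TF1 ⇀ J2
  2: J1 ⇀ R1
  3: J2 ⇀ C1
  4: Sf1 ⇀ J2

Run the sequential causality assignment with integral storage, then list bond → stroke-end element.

#0 stroke at J1
#1 stroke at TF1
#2 stroke at R1
#3 stroke at J2
#4 stroke at Sf1

β4 stroke at Sf1  (Sf1: flow source, stroke at near end)
β3 stroke at J2  (C1: C, integral causality)
β1 stroke at TF1  (J2 effort already set via bond 3)
β0 stroke at J1  (TF1: transformer flips bond 1)
β2 stroke at R1  (J1: last free bond brings flow in)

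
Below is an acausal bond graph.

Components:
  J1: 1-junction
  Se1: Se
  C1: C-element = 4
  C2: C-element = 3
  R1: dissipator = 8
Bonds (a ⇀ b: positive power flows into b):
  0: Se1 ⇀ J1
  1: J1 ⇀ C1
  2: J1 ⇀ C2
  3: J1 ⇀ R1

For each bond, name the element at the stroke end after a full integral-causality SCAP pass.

#0 stroke at J1
#1 stroke at J1
#2 stroke at J1
#3 stroke at R1

β0 →J1  (Se1 (Se) sets effort on bond)
β1 →J1  (C1 outputs effort q/C1)
β2 →J1  (prefer integral on C2)
β3 →R1  (closing 1-jn rule on J1)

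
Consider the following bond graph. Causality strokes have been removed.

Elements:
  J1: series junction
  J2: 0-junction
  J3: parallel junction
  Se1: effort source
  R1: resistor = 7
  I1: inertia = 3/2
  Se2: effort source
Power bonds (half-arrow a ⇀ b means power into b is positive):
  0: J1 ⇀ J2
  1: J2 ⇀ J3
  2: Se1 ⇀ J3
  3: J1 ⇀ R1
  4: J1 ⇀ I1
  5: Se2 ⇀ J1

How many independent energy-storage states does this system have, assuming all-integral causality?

b2 stroke→J3  (source Se1 imposes e)
b5 stroke→J1  (source Se2 imposes e)
b1 stroke→J2  (0-jn J3 has e-setter on 2)
b0 stroke→J1  (J2: bond 1 brought effort, rest push out)
b4 stroke→I1  (I1: I, integral causality)
b3 stroke→J1  (common-f at J1 fixed by 4)

1  (I1 all integral)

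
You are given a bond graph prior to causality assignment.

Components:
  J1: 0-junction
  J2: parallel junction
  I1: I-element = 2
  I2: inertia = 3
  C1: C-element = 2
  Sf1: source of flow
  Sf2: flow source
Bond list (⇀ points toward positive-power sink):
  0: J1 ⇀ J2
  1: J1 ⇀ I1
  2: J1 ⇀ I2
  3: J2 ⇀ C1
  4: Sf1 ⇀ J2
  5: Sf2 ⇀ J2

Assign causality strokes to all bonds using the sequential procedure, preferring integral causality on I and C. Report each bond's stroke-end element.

b4 stroke at Sf1  (source Sf1 imposes f)
b5 stroke at Sf2  (Sf2 (Sf) sets flow on bond)
b1 stroke at I1  (I1: I, integral causality)
b2 stroke at I2  (I2 integral (f out))
b0 stroke at J1  (only one effort-in slot at J1)
b3 stroke at J2  (J2 needs exactly one e-in)

β0 |J1
β1 |I1
β2 |I2
β3 |J2
β4 |Sf1
β5 |Sf2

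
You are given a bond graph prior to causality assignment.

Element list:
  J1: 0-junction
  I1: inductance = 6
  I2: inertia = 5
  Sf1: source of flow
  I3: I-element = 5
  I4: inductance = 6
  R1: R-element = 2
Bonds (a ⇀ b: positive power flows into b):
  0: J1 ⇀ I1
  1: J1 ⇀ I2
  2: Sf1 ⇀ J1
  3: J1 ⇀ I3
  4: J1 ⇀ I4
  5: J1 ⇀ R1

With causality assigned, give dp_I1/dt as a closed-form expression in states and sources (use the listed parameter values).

bond 2 →Sf1  (Sf1 fixes flow; stroke at Sf1)
bond 0 →I1  (I1: I, integral causality)
bond 1 →I2  (I2 integral (f out))
bond 3 →I3  (I3: I, integral causality)
bond 4 →I4  (I4: I, integral causality)
bond 5 →J1  (J1: last free bond brings effort in)

dp_I1/dt = 2*F_Sf1 - p_I1/3 - 2*p_I2/5 - 2*p_I3/5 - p_I4/3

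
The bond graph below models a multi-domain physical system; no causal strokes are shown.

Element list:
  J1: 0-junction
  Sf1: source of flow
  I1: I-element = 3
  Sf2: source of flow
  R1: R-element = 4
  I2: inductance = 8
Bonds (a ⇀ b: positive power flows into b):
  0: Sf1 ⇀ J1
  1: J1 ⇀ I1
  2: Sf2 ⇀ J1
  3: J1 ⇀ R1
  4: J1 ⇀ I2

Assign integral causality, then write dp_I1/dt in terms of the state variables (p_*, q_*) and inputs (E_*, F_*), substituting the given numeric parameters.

bond 0 →Sf1  (Sf1 fixes flow; stroke at Sf1)
bond 2 →Sf2  (Sf2: flow source, stroke at near end)
bond 1 →I1  (I1 integral (f out))
bond 4 →I2  (I2 outputs flow p/I2)
bond 3 →J1  (only one effort-in slot at J1)

dp_I1/dt = 4*F_Sf1 + 4*F_Sf2 - 4*p_I1/3 - p_I2/2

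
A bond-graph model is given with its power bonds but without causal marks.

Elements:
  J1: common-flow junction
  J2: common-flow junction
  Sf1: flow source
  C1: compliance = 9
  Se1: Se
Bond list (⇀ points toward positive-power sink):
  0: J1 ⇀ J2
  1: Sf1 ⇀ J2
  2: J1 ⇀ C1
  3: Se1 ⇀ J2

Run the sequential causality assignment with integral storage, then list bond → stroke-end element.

b1 stroke→Sf1  (Sf1 fixes flow; stroke at Sf1)
b3 stroke→J2  (Se1 (Se) sets effort on bond)
b0 stroke→J2  (common-f at J2 fixed by 1)
b2 stroke→J1  (J1 flow already set via bond 0)

β0 →J2
β1 →Sf1
β2 →J1
β3 →J2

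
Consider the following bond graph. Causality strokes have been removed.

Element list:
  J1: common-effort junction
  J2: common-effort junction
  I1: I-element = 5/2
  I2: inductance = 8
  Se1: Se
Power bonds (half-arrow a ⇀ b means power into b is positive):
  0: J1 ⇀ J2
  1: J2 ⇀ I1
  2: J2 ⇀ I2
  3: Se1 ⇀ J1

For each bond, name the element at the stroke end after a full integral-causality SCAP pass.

β3 →J1  (Se1: effort source, stroke at far end)
β0 →J2  (J1 effort already set via bond 3)
β1 →I1  (0-jn J2 has e-setter on 0)
β2 →I2  (J2: bond 0 brought effort, rest push out)

β0 stroke→J2
β1 stroke→I1
β2 stroke→I2
β3 stroke→J1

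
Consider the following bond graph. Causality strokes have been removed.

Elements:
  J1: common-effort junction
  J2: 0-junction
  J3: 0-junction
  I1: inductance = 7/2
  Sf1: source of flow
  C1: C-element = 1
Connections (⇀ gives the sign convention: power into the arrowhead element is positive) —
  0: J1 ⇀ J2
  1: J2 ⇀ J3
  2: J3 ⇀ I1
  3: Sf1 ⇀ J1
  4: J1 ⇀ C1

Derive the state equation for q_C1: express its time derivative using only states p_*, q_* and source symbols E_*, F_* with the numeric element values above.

dq_C1/dt = F_Sf1 - 2*p_I1/7

#3 stroke at Sf1  (Sf1: flow source, stroke at near end)
#2 stroke at I1  (I1: I, integral causality)
#1 stroke at J3  (J3: last free bond brings effort in)
#0 stroke at J2  (only one effort-in slot at J2)
#4 stroke at J1  (only one effort-in slot at J1)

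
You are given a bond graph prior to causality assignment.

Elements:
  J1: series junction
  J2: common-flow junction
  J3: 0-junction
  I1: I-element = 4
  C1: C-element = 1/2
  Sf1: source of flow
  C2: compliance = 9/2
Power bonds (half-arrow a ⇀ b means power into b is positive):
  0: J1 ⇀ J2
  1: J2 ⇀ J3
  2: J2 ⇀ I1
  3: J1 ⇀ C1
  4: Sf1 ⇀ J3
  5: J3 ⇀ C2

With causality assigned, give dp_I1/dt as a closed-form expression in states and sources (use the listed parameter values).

#4 →Sf1  (Sf1 fixes flow; stroke at Sf1)
#2 →I1  (I1: I, integral causality)
#0 →J2  (common-f at J2 fixed by 2)
#1 →J2  (1-jn J2 has f-setter on 2)
#5 →J3  (only one effort-in slot at J3)
#3 →J1  (J1: bond 0 brought flow, rest push out)

dp_I1/dt = -2*q_C1 - 2*q_C2/9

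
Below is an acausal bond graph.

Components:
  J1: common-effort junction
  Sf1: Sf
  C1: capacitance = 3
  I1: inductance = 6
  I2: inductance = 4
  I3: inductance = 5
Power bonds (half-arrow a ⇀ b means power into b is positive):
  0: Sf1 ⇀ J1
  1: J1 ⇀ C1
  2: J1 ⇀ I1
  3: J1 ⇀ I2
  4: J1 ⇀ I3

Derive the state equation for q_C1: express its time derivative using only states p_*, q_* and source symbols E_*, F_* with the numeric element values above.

β0 →Sf1  (Sf1 (Sf) sets flow on bond)
β1 →J1  (C1 integral (e out))
β2 →I1  (0-jn J1 has e-setter on 1)
β3 →I2  (0-jn J1 has e-setter on 1)
β4 →I3  (common-e at J1 fixed by 1)

dq_C1/dt = F_Sf1 - p_I1/6 - p_I2/4 - p_I3/5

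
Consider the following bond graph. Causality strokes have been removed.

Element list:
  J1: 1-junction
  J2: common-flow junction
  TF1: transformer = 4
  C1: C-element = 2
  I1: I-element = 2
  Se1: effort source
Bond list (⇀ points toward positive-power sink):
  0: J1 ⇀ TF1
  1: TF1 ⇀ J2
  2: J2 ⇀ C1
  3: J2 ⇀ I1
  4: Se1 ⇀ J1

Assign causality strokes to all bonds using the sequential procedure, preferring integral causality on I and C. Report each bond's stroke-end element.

bond 0 |TF1
bond 1 |J2
bond 2 |J2
bond 3 |I1
bond 4 |J1

β4 stroke at J1  (Se1: effort source, stroke at far end)
β0 stroke at TF1  (closing 1-jn rule on J1)
β1 stroke at J2  (TF1: transformer flips bond 0)
β2 stroke at J2  (C1 outputs effort q/C1)
β3 stroke at I1  (closing 1-jn rule on J2)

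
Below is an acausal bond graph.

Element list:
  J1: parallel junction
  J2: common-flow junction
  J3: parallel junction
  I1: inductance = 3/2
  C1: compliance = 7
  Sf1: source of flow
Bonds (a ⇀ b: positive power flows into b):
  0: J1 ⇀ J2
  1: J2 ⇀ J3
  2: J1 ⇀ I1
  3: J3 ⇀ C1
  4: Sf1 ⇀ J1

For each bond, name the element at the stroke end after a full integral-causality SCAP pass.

bond 4 stroke at Sf1  (source Sf1 imposes f)
bond 2 stroke at I1  (prefer integral on I1)
bond 0 stroke at J1  (closing 0-jn rule on J1)
bond 1 stroke at J2  (J2 flow already set via bond 0)
bond 3 stroke at J3  (J3: last free bond brings effort in)

#0 |J1
#1 |J2
#2 |I1
#3 |J3
#4 |Sf1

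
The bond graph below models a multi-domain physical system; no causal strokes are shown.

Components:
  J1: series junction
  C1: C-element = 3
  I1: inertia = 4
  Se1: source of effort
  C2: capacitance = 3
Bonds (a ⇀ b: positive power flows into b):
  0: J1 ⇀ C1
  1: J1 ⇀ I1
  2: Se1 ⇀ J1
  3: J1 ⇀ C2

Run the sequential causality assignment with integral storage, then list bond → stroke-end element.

bond 2 stroke→J1  (Se1 (Se) sets effort on bond)
bond 0 stroke→J1  (C1 outputs effort q/C1)
bond 1 stroke→I1  (prefer integral on I1)
bond 3 stroke→J1  (common-f at J1 fixed by 1)

bond 0 stroke at J1
bond 1 stroke at I1
bond 2 stroke at J1
bond 3 stroke at J1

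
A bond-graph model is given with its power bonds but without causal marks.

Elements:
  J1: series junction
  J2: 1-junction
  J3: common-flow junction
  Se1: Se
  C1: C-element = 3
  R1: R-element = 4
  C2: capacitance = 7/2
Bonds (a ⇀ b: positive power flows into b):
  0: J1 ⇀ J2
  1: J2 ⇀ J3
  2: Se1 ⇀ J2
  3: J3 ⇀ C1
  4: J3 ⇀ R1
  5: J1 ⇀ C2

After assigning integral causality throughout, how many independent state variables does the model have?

#2 →J2  (Se1 (Se) sets effort on bond)
#3 →J3  (C1 outputs effort q/C1)
#5 →J1  (C2: C, integral causality)
#0 →J2  (J1: last free bond brings flow in)
#1 →J3  (closing 1-jn rule on J2)
#4 →R1  (closing 1-jn rule on J3)

2  (C1, C2 all integral)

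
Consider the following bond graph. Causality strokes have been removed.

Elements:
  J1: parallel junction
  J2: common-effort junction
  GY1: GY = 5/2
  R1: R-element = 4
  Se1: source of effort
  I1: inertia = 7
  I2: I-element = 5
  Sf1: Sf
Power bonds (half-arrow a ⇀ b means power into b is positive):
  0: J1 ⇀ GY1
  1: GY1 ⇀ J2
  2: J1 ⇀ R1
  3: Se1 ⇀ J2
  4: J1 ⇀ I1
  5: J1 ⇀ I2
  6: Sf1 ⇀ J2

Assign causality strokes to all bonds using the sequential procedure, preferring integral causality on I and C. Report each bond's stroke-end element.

β3 |J2  (source Se1 imposes e)
β6 |Sf1  (Sf1 (Sf) sets flow on bond)
β1 |GY1  (J2: bond 3 brought effort, rest push out)
β0 |GY1  (GY1: gyrator matches bond 1)
β4 |I1  (prefer integral on I1)
β5 |I2  (I2 outputs flow p/I2)
β2 |J1  (only one effort-in slot at J1)

#0 →GY1
#1 →GY1
#2 →J1
#3 →J2
#4 →I1
#5 →I2
#6 →Sf1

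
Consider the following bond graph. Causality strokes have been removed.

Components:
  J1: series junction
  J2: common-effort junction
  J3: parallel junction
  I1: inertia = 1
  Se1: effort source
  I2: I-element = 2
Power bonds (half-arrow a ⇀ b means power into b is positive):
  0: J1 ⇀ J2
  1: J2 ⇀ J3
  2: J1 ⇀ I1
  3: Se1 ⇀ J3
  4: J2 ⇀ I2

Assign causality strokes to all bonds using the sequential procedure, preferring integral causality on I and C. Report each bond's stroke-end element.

β0 |J1
β1 |J2
β2 |I1
β3 |J3
β4 |I2

β3 stroke at J3  (source Se1 imposes e)
β1 stroke at J2  (common-e at J3 fixed by 3)
β0 stroke at J1  (0-jn J2 has e-setter on 1)
β4 stroke at I2  (J2 effort already set via bond 1)
β2 stroke at I1  (J1: last free bond brings flow in)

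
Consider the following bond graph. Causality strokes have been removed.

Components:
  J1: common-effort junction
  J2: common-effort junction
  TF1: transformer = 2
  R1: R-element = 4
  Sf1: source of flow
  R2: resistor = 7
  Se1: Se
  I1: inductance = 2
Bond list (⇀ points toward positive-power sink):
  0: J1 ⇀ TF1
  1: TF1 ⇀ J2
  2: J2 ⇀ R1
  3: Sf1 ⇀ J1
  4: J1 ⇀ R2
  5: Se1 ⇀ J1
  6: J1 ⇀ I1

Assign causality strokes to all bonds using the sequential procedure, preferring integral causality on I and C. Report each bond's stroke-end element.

b0 stroke→TF1
b1 stroke→J2
b2 stroke→R1
b3 stroke→Sf1
b4 stroke→R2
b5 stroke→J1
b6 stroke→I1

bond 3 stroke→Sf1  (Sf1 fixes flow; stroke at Sf1)
bond 5 stroke→J1  (Se1 (Se) sets effort on bond)
bond 0 stroke→TF1  (J1: bond 5 brought effort, rest push out)
bond 4 stroke→R2  (J1 effort already set via bond 5)
bond 6 stroke→I1  (J1: bond 5 brought effort, rest push out)
bond 1 stroke→J2  (TF TF1: opposite of bond 0)
bond 2 stroke→R1  (J2: bond 1 brought effort, rest push out)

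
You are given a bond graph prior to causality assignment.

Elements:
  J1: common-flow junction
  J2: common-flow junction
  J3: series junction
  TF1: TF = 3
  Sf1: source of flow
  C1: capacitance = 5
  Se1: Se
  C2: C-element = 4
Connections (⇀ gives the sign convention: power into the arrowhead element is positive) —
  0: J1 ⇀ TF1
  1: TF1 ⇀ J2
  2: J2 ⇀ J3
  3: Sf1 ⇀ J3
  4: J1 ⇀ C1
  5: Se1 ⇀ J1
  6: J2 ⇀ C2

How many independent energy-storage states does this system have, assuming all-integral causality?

2  (C1, C2 all integral)

b3 stroke at Sf1  (Sf1 fixes flow; stroke at Sf1)
b5 stroke at J1  (Se1 fixes effort; stroke away)
b2 stroke at J3  (1-jn J3 has f-setter on 3)
b1 stroke at J2  (J2 flow already set via bond 2)
b6 stroke at J2  (1-jn J2 has f-setter on 2)
b0 stroke at TF1  (through TF1, causality passes straight; one stroke at TF1)
b4 stroke at J1  (J1 flow already set via bond 0)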